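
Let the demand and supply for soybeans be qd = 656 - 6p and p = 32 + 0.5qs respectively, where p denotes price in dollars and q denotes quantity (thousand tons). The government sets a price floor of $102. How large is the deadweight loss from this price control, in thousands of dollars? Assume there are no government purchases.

1728

Rearranging supply gives qs = 2p - 64. Without the control the market clears where 656 - 6p = 2p - 64, i.e. p* = 90 and q* = 116.
The floor of 102 is above the equilibrium price 90, so it binds.
At p = 102: qd = 656 - 6·102 = 44 and qs = 2·102 - 64 = 140.
Quantity traded falls to 44. At q = 44 the demand price is (656 - 44)/6 = 102 and the supply price is (64 + 44)/2 = 54.
Deadweight loss = ½ · (102 - 54) · (116 - 44) = ½ · 48 · 72 = 1728.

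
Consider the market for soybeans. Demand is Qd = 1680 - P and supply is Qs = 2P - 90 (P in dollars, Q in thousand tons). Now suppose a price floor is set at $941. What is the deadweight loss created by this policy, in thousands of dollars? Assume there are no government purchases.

92400.75

Setting quantity demanded equal to quantity supplied, 1680 - P = 2P - 90, gives P* = 590 and Q* = 1090.
Because the floor (941) lies above the market-clearing price, it is binding.
At P = 941: Qd = 1680 - 941 = 739 and Qs = 2·941 - 90 = 1792.
Quantity traded falls to 739. At Q = 739 the demand price is 1680 - 739 = 941 and the supply price is (90 + 739)/2 = 414.5.
Deadweight loss = ½ · (941 - 414.5) · (1090 - 739) = ½ · 526.5 · 351 = 92400.75.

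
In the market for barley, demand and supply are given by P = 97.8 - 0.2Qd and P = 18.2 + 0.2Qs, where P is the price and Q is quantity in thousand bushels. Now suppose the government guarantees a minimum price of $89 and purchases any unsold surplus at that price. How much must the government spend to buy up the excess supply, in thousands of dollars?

Rearranging demand gives Qd = 489 - 5P; rearranging supply gives Qs = 5P - 91. In a free market, 489 - 5P = 5P - 91 gives the equilibrium P* = 58, Q* = 199.
Since 89 > 58, the floor is binding.
At P = 89: Qd = 489 - 5·89 = 44 and Qs = 5·89 - 91 = 354.
Surplus = Qs - Qd = 310.
Government expenditure = surplus × support price = 310 × 89 = 27590.

27590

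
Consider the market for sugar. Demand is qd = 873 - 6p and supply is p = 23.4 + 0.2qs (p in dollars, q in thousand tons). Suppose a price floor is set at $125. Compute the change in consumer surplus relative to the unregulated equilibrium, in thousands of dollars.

-7980

Rearranging supply gives qs = 5p - 117. Setting quantity demanded equal to quantity supplied, 873 - 6p = 5p - 117, gives p* = 90 and q* = 333.
Since 125 > 90, the floor is binding.
At p = 125: qd = 873 - 6·125 = 123 and qs = 5·125 - 117 = 508.
Consumer surplus without the control is ½ · (145.5 - 90) · 333 = 9240.75.
With the floor, consumers buy 123 units at 125, so CS = ½ · (145.5 - 125) · 123 = 1260.75.
Change in consumer surplus = 1260.75 - 9240.75 = -7980.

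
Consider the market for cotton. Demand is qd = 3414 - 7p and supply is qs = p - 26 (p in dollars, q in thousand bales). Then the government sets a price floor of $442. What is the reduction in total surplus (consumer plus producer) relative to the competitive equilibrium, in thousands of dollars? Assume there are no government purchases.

4032

In a free market, 3414 - 7p = p - 26 gives the equilibrium p* = 430, q* = 404.
Since 442 > 430, the floor is binding.
At p = 442: qd = 3414 - 7·442 = 320 and qs = 442 - 26 = 416.
Quantity traded falls to 320. At q = 320 the demand price is (3414 - 320)/7 = 442 and the supply price is 26 + 320 = 346.
Deadweight loss = ½ · (442 - 346) · (404 - 320) = ½ · 96 · 84 = 4032.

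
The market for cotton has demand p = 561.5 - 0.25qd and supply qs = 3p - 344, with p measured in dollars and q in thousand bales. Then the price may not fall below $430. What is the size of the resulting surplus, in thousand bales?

420

Rearranging demand gives qd = 2246 - 4p. In a free market, 2246 - 4p = 3p - 344 gives the equilibrium p* = 370, q* = 766.
The floor of 430 is above the equilibrium price 370, so it binds.
At p = 430: qd = 2246 - 4·430 = 526 and qs = 3·430 - 344 = 946.
Surplus = qs - qd = 946 - 526 = 420.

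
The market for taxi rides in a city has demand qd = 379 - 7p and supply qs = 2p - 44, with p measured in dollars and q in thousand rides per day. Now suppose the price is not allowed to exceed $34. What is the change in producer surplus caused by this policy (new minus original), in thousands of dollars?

Setting quantity demanded equal to quantity supplied, 379 - 7p = 2p - 44, gives p* = 47 and q* = 50.
Since 34 < 47, the ceiling is binding.
At p = 34: qd = 379 - 7·34 = 141 and qs = 2·34 - 44 = 24.
Producer surplus without the control is ½ · (47 - 22) · 50 = 625.
With the ceiling, producers sell 24 units at 34, so PS = ½ · (34 - 22) · 24 = 144.
Change in producer surplus = 144 - 625 = -481.

-481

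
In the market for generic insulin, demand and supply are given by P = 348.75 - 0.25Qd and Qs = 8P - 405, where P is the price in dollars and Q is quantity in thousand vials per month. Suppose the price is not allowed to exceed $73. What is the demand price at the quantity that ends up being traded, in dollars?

Rearranging demand gives Qd = 1395 - 4P. Setting quantity demanded equal to quantity supplied, 1395 - 4P = 8P - 405, gives P* = 150 and Q* = 795.
The ceiling of 73 is below the equilibrium price 150, so it binds.
At P = 73: Qd = 1395 - 4·73 = 1103 and Qs = 8·73 - 405 = 179.
Only 179 units reach the market. On the demand curve, the marginal buyer's willingness to pay at Q = 179 is (1395 - 179)/4 = 304.

304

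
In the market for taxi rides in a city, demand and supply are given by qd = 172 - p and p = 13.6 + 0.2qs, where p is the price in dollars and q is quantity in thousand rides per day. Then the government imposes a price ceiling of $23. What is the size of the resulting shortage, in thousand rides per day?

102

Rearranging supply gives qs = 5p - 68. In a free market, 172 - p = 5p - 68 gives the equilibrium p* = 40, q* = 132.
The ceiling of 23 is below the equilibrium price 40, so it binds.
At p = 23: qd = 172 - 23 = 149 and qs = 5·23 - 68 = 47.
Shortage = qd - qs = 149 - 47 = 102.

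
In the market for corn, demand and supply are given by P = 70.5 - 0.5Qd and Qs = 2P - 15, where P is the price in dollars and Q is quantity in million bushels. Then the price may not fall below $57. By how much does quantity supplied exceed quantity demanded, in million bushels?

Rearranging demand gives Qd = 141 - 2P. In a free market, 141 - 2P = 2P - 15 gives the equilibrium P* = 39, Q* = 63.
The floor of 57 is above the equilibrium price 39, so it binds.
At P = 57: Qd = 141 - 2·57 = 27 and Qs = 2·57 - 15 = 99.
Surplus = Qs - Qd = 99 - 27 = 72.

72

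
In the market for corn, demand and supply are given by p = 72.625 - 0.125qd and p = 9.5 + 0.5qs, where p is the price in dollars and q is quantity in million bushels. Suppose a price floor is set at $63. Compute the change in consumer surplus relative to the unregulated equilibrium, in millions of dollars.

Rearranging demand gives qd = 581 - 8p; rearranging supply gives qs = 2p - 19. Equilibrium: 581 - 8p = 2p - 19, so 600 = 10p and p* = 60, q* = 101.
Since 63 > 60, the floor is binding.
At p = 63: qd = 581 - 8·63 = 77 and qs = 2·63 - 19 = 107.
Consumer surplus without the control is ½ · (72.625 - 60) · 101 = 637.5625.
With the floor, consumers buy 77 units at 63, so CS = ½ · (72.625 - 63) · 77 = 370.5625.
Change in consumer surplus = 370.5625 - 637.5625 = -267.

-267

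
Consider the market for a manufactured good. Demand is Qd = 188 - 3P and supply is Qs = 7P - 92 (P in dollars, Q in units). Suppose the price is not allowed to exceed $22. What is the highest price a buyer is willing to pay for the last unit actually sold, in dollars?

In a free market, 188 - 3P = 7P - 92 gives the equilibrium P* = 28, Q* = 104.
The ceiling of 22 is below the equilibrium price 28, so it binds.
At P = 22: Qd = 188 - 3·22 = 122 and Qs = 7·22 - 92 = 62.
Only 62 units reach the market. On the demand curve, the marginal buyer's willingness to pay at Q = 62 is (188 - 62)/3 = 42.

42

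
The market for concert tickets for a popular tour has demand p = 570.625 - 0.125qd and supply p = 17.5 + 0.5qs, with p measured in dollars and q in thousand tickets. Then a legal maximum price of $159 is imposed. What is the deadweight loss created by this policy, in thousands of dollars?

113251.25

Rearranging demand gives qd = 4565 - 8p; rearranging supply gives qs = 2p - 35. Without the control the market clears where 4565 - 8p = 2p - 35, i.e. p* = 460 and q* = 885.
Since 159 < 460, the ceiling is binding.
At p = 159: qd = 4565 - 8·159 = 3293 and qs = 2·159 - 35 = 283.
Quantity traded falls to 283. At q = 283 the demand price is (4565 - 283)/8 = 535.25 and the supply price is (35 + 283)/2 = 159.
Deadweight loss = ½ · (535.25 - 159) · (885 - 283) = ½ · 376.25 · 602 = 113251.25.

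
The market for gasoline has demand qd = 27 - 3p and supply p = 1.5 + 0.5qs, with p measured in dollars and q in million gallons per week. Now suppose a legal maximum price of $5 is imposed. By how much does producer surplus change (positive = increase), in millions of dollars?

Rearranging supply gives qs = 2p - 3. Equilibrium: 27 - 3p = 2p - 3, so 30 = 5p and p* = 6, q* = 9.
Because the ceiling (5) lies below the market-clearing price, it is binding.
At p = 5: qd = 27 - 3·5 = 12 and qs = 2·5 - 3 = 7.
Producer surplus without the control is ½ · (6 - 1.5) · 9 = 20.25.
With the ceiling, producers sell 7 units at 5, so PS = ½ · (5 - 1.5) · 7 = 12.25.
Change in producer surplus = 12.25 - 20.25 = -8.

-8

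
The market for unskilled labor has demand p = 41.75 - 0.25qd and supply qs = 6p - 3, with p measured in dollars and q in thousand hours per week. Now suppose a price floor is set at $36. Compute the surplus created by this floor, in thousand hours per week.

190

Rearranging demand gives qd = 167 - 4p. In a free market, 167 - 4p = 6p - 3 gives the equilibrium p* = 17, q* = 99.
Because the floor (36) lies above the market-clearing price, it is binding.
At p = 36: qd = 167 - 4·36 = 23 and qs = 6·36 - 3 = 213.
Surplus = qs - qd = 213 - 23 = 190.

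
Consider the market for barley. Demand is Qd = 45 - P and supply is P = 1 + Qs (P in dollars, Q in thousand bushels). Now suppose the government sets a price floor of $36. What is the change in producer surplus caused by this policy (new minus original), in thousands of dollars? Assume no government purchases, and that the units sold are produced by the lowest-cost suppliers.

32.5

Rearranging supply gives Qs = P - 1. In a free market, 45 - P = P - 1 gives the equilibrium P* = 23, Q* = 22.
Since 36 > 23, the floor is binding.
At P = 36: Qd = 45 - 36 = 9 and Qs = 36 - 1 = 35.
Producer surplus without the control is ½ · (23 - 1) · 22 = 242.
With the floor, 9 units are sold at 36. The supply price at Q = 9 is 10, so PS = ½ · [(36 - 1) + (36 - 10)] · 9 = 274.5.
Change in producer surplus = 274.5 - 242 = 32.5.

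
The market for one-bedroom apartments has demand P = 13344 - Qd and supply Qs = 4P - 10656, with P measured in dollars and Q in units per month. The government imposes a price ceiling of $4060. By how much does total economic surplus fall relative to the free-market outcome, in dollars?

5476000

Rearranging demand gives Qd = 13344 - P. Without the control the market clears where 13344 - P = 4P - 10656, i.e. P* = 4800 and Q* = 8544.
Because the ceiling (4060) lies below the market-clearing price, it is binding.
At P = 4060: Qd = 13344 - 4060 = 9284 and Qs = 4·4060 - 10656 = 5584.
Quantity traded falls to 5584. At Q = 5584 the demand price is 13344 - 5584 = 7760 and the supply price is (10656 + 5584)/4 = 4060.
Deadweight loss = ½ · (7760 - 4060) · (8544 - 5584) = ½ · 3700 · 2960 = 5476000.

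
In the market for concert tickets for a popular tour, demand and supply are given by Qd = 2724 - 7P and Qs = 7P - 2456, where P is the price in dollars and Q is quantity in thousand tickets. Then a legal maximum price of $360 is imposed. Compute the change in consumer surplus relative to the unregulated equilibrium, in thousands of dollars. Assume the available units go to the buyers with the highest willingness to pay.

290

Setting quantity demanded equal to quantity supplied, 2724 - 7P = 7P - 2456, gives P* = 370 and Q* = 134.
Because the ceiling (360) lies below the market-clearing price, it is binding.
At P = 360: Qd = 2724 - 7·360 = 204 and Qs = 7·360 - 2456 = 64.
Consumer surplus without the control is ½ · (2724/7 - 370) · 134 = 8978/7.
With the ceiling, 64 units are sold at 360 (assume they go to the highest-value buyers). The demand price at Q = 64 is 380, so CS = ½ · [(2724/7 - 360) + (380 - 360)] · 64 = 11008/7.
Change in consumer surplus = 11008/7 - 8978/7 = 290.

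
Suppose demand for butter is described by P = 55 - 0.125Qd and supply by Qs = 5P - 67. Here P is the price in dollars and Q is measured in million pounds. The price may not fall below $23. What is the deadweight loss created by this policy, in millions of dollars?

Rearranging demand gives Qd = 440 - 8P. Without the control the market clears where 440 - 8P = 5P - 67, i.e. P* = 39 and Q* = 128.
Since 23 is below P* = 39, the floor does not bind and the free-market outcome prevails.
Since the control does not bind, no trades are prevented and deadweight loss is zero.

0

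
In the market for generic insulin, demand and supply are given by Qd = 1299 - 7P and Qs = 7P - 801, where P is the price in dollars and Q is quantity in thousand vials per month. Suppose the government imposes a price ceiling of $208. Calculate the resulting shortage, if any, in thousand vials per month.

0

Setting quantity demanded equal to quantity supplied, 1299 - 7P = 7P - 801, gives P* = 150 and Q* = 249.
The ceiling of 208 is above the equilibrium price 150, so it is not binding; the market clears at P* = 150, Q* = 249.
Since the control does not bind, there is no shortage.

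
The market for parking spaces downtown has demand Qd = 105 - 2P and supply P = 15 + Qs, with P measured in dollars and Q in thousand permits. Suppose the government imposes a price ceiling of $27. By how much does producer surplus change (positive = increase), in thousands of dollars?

Rearranging supply gives Qs = P - 15. In a free market, 105 - 2P = P - 15 gives the equilibrium P* = 40, Q* = 25.
Since 27 < 40, the ceiling is binding.
At P = 27: Qd = 105 - 2·27 = 51 and Qs = 27 - 15 = 12.
Producer surplus without the control is ½ · (40 - 15) · 25 = 312.5.
With the ceiling, producers sell 12 units at 27, so PS = ½ · (27 - 15) · 12 = 72.
Change in producer surplus = 72 - 312.5 = -240.5.

-240.5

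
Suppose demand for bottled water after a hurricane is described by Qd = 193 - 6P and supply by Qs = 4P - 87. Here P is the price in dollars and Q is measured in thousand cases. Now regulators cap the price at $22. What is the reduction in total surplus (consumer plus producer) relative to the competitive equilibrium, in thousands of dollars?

In a free market, 193 - 6P = 4P - 87 gives the equilibrium P* = 28, Q* = 25.
Since 22 < 28, the ceiling is binding.
At P = 22: Qd = 193 - 6·22 = 61 and Qs = 4·22 - 87 = 1.
Quantity traded falls to 1. At Q = 1 the demand price is (193 - 1)/6 = 32 and the supply price is (87 + 1)/4 = 22.
Deadweight loss = ½ · (32 - 22) · (25 - 1) = ½ · 10 · 24 = 120.

120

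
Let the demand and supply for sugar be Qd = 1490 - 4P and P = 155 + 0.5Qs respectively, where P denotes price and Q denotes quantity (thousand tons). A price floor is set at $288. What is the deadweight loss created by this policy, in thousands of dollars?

0

Rearranging supply gives Qs = 2P - 310. Setting quantity demanded equal to quantity supplied, 1490 - 4P = 2P - 310, gives P* = 300 and Q* = 290.
The floor of 288 is below the equilibrium price 300, so it is not binding; the market clears at P* = 300, Q* = 290.
Since the control does not bind, no trades are prevented and deadweight loss is zero.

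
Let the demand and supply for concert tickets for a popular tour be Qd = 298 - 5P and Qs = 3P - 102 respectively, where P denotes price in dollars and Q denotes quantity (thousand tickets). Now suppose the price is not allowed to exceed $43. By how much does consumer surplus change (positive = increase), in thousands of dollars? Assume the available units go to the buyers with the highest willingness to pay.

Equilibrium: 298 - 5P = 3P - 102, so 400 = 8P and P* = 50, Q* = 48.
Because the ceiling (43) lies below the market-clearing price, it is binding.
At P = 43: Qd = 298 - 5·43 = 83 and Qs = 3·43 - 102 = 27.
Consumer surplus without the control is ½ · (59.6 - 50) · 48 = 230.4.
With the ceiling, 27 units are sold at 43 (assume they go to the highest-value buyers). The demand price at Q = 27 is 54.2, so CS = ½ · [(59.6 - 43) + (54.2 - 43)] · 27 = 375.3.
Change in consumer surplus = 375.3 - 230.4 = 144.9.

144.9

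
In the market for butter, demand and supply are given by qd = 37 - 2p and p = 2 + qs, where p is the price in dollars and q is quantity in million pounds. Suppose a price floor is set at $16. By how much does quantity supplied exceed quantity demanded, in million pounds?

9

Rearranging supply gives qs = p - 2. In a free market, 37 - 2p = p - 2 gives the equilibrium p* = 13, q* = 11.
Since 16 > 13, the floor is binding.
At p = 16: qd = 37 - 2·16 = 5 and qs = 16 - 2 = 14.
Surplus = qs - qd = 14 - 5 = 9.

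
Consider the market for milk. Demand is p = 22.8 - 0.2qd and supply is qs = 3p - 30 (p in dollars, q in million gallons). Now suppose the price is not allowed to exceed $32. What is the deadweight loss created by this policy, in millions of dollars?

Rearranging demand gives qd = 114 - 5p. In a free market, 114 - 5p = 3p - 30 gives the equilibrium p* = 18, q* = 24.
The ceiling of 32 is above the equilibrium price 18, so it is not binding; the market clears at p* = 18, q* = 24.
Since the control does not bind, no trades are prevented and deadweight loss is zero.

0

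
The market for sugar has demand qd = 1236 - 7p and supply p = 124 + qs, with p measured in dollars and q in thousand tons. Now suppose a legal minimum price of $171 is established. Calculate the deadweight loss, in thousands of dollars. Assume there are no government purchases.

28

Rearranging supply gives qs = p - 124. Equilibrium: 1236 - 7p = p - 124, so 1360 = 8p and p* = 170, q* = 46.
Because the floor (171) lies above the market-clearing price, it is binding.
At p = 171: qd = 1236 - 7·171 = 39 and qs = 171 - 124 = 47.
Quantity traded falls to 39. At q = 39 the demand price is (1236 - 39)/7 = 171 and the supply price is 124 + 39 = 163.
Deadweight loss = ½ · (171 - 163) · (46 - 39) = ½ · 8 · 7 = 28.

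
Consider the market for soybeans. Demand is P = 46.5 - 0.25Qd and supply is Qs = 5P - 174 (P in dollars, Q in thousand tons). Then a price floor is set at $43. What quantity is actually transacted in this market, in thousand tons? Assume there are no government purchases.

14

Rearranging demand gives Qd = 186 - 4P. Setting quantity demanded equal to quantity supplied, 186 - 4P = 5P - 174, gives P* = 40 and Q* = 26.
The floor of 43 is above the equilibrium price 40, so it binds.
At P = 43: Qd = 186 - 4·43 = 14 and Qs = 5·43 - 174 = 41.
The quantity actually transacted is the short side, demand: 14.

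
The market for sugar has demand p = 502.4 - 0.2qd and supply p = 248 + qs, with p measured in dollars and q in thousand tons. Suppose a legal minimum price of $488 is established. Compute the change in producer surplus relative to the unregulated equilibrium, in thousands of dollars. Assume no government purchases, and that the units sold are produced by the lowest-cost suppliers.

Rearranging demand gives qd = 2512 - 5p; rearranging supply gives qs = p - 248. In a free market, 2512 - 5p = p - 248 gives the equilibrium p* = 460, q* = 212.
The floor of 488 is above the equilibrium price 460, so it binds.
At p = 488: qd = 2512 - 5·488 = 72 and qs = 488 - 248 = 240.
Producer surplus without the control is ½ · (460 - 248) · 212 = 22472.
With the floor, 72 units are sold at 488. The supply price at q = 72 is 320, so PS = ½ · [(488 - 248) + (488 - 320)] · 72 = 14688.
Change in producer surplus = 14688 - 22472 = -7784.

-7784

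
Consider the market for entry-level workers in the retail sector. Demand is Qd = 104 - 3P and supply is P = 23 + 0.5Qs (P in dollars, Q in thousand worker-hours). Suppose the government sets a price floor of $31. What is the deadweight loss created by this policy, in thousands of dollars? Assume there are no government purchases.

3.75

Rearranging supply gives Qs = 2P - 46. Without the control the market clears where 104 - 3P = 2P - 46, i.e. P* = 30 and Q* = 14.
Because the floor (31) lies above the market-clearing price, it is binding.
At P = 31: Qd = 104 - 3·31 = 11 and Qs = 2·31 - 46 = 16.
Quantity traded falls to 11. At Q = 11 the demand price is (104 - 11)/3 = 31 and the supply price is (46 + 11)/2 = 28.5.
Deadweight loss = ½ · (31 - 28.5) · (14 - 11) = ½ · 2.5 · 3 = 3.75.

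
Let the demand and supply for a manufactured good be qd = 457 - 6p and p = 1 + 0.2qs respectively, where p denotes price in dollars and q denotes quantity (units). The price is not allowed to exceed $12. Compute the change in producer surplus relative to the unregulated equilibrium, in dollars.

-3900

Rearranging supply gives qs = 5p - 5. Setting quantity demanded equal to quantity supplied, 457 - 6p = 5p - 5, gives p* = 42 and q* = 205.
Since 12 < 42, the ceiling is binding.
At p = 12: qd = 457 - 6·12 = 385 and qs = 5·12 - 5 = 55.
Producer surplus without the control is ½ · (42 - 1) · 205 = 4202.5.
With the ceiling, producers sell 55 units at 12, so PS = ½ · (12 - 1) · 55 = 302.5.
Change in producer surplus = 302.5 - 4202.5 = -3900.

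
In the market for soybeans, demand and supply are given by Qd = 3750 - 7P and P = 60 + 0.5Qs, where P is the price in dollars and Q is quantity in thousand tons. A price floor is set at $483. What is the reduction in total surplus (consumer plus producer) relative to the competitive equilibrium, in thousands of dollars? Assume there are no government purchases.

44241.75

Rearranging supply gives Qs = 2P - 120. Without the control the market clears where 3750 - 7P = 2P - 120, i.e. P* = 430 and Q* = 740.
Because the floor (483) lies above the market-clearing price, it is binding.
At P = 483: Qd = 3750 - 7·483 = 369 and Qs = 2·483 - 120 = 846.
Quantity traded falls to 369. At Q = 369 the demand price is (3750 - 369)/7 = 483 and the supply price is (120 + 369)/2 = 244.5.
Deadweight loss = ½ · (483 - 244.5) · (740 - 369) = ½ · 238.5 · 371 = 44241.75.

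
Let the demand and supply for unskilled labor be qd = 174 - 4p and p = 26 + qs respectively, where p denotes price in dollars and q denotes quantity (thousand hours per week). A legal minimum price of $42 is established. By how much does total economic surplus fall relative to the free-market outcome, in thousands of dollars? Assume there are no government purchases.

Rearranging supply gives qs = p - 26. Equilibrium: 174 - 4p = p - 26, so 200 = 5p and p* = 40, q* = 14.
Since 42 > 40, the floor is binding.
At p = 42: qd = 174 - 4·42 = 6 and qs = 42 - 26 = 16.
Quantity traded falls to 6. At q = 6 the demand price is (174 - 6)/4 = 42 and the supply price is 26 + 6 = 32.
Deadweight loss = ½ · (42 - 32) · (14 - 6) = ½ · 10 · 8 = 40.

40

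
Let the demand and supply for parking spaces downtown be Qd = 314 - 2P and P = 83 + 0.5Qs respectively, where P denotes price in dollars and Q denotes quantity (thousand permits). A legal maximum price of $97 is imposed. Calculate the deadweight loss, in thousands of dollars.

1058

Rearranging supply gives Qs = 2P - 166. Without the control the market clears where 314 - 2P = 2P - 166, i.e. P* = 120 and Q* = 74.
Since 97 < 120, the ceiling is binding.
At P = 97: Qd = 314 - 2·97 = 120 and Qs = 2·97 - 166 = 28.
Quantity traded falls to 28. At Q = 28 the demand price is (314 - 28)/2 = 143 and the supply price is (166 + 28)/2 = 97.
Deadweight loss = ½ · (143 - 97) · (74 - 28) = ½ · 46 · 46 = 1058.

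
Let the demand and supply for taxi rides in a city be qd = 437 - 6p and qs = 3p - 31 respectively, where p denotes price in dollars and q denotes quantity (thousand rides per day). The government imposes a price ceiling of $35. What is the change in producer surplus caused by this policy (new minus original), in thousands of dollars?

Equilibrium: 437 - 6p = 3p - 31, so 468 = 9p and p* = 52, q* = 125.
Because the ceiling (35) lies below the market-clearing price, it is binding.
At p = 35: qd = 437 - 6·35 = 227 and qs = 3·35 - 31 = 74.
Producer surplus without the control is ½ · (52 - 31/3) · 125 = 15625/6.
With the ceiling, producers sell 74 units at 35, so PS = ½ · (35 - 31/3) · 74 = 2738/3.
Change in producer surplus = 2738/3 - 15625/6 = -1691.5.

-1691.5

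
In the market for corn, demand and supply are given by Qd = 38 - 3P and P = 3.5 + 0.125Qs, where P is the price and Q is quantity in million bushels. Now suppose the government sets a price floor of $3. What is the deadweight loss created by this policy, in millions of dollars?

0

Rearranging supply gives Qs = 8P - 28. In a free market, 38 - 3P = 8P - 28 gives the equilibrium P* = 6, Q* = 20.
Since 3 is below P* = 6, the floor does not bind and the free-market outcome prevails.
Since the control does not bind, no trades are prevented and deadweight loss is zero.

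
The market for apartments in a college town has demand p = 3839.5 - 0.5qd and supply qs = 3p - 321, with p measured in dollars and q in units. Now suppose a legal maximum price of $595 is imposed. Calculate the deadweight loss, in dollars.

3787593.75

Rearranging demand gives qd = 7679 - 2p. Setting quantity demanded equal to quantity supplied, 7679 - 2p = 3p - 321, gives p* = 1600 and q* = 4479.
The ceiling of 595 is below the equilibrium price 1600, so it binds.
At p = 595: qd = 7679 - 2·595 = 6489 and qs = 3·595 - 321 = 1464.
Quantity traded falls to 1464. At q = 1464 the demand price is (7679 - 1464)/2 = 3107.5 and the supply price is (321 + 1464)/3 = 595.
Deadweight loss = ½ · (3107.5 - 595) · (4479 - 1464) = ½ · 2512.5 · 3015 = 3787593.75.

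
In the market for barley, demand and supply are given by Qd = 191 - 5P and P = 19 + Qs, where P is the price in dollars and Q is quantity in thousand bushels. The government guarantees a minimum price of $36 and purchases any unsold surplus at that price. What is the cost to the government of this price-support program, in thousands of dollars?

216

Rearranging supply gives Qs = P - 19. In a free market, 191 - 5P = P - 19 gives the equilibrium P* = 35, Q* = 16.
Since 36 > 35, the floor is binding.
At P = 36: Qd = 191 - 5·36 = 11 and Qs = 36 - 19 = 17.
Surplus = Qs - Qd = 6.
Government expenditure = surplus × support price = 6 × 36 = 216.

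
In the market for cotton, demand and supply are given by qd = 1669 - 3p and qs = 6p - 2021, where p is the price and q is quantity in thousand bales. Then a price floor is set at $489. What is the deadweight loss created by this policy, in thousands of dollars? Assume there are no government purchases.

In a free market, 1669 - 3p = 6p - 2021 gives the equilibrium p* = 410, q* = 439.
Because the floor (489) lies above the market-clearing price, it is binding.
At p = 489: qd = 1669 - 3·489 = 202 and qs = 6·489 - 2021 = 913.
Quantity traded falls to 202. At q = 202 the demand price is (1669 - 202)/3 = 489 and the supply price is (2021 + 202)/6 = 370.5.
Deadweight loss = ½ · (489 - 370.5) · (439 - 202) = ½ · 118.5 · 237 = 14042.25.

14042.25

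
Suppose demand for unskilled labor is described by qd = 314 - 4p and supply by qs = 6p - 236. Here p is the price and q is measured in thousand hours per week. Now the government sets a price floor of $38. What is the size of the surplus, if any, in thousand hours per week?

0

Without the control the market clears where 314 - 4p = 6p - 236, i.e. p* = 55 and q* = 94.
The floor of 38 is below the equilibrium price 55, so it is not binding; the market clears at p* = 55, q* = 94.
Since the control does not bind, there is no surplus.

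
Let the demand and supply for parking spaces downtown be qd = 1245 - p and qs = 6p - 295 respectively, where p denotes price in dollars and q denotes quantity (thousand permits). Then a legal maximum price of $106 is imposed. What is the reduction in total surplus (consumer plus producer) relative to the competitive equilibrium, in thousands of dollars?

272916

Without the control the market clears where 1245 - p = 6p - 295, i.e. p* = 220 and q* = 1025.
Since 106 < 220, the ceiling is binding.
At p = 106: qd = 1245 - 106 = 1139 and qs = 6·106 - 295 = 341.
Quantity traded falls to 341. At q = 341 the demand price is 1245 - 341 = 904 and the supply price is (295 + 341)/6 = 106.
Deadweight loss = ½ · (904 - 106) · (1025 - 341) = ½ · 798 · 684 = 272916.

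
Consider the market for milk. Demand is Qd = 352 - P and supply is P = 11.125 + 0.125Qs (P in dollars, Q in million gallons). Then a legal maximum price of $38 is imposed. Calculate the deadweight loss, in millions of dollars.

Rearranging supply gives Qs = 8P - 89. Without the control the market clears where 352 - P = 8P - 89, i.e. P* = 49 and Q* = 303.
Because the ceiling (38) lies below the market-clearing price, it is binding.
At P = 38: Qd = 352 - 38 = 314 and Qs = 8·38 - 89 = 215.
Quantity traded falls to 215. At Q = 215 the demand price is 352 - 215 = 137 and the supply price is (89 + 215)/8 = 38.
Deadweight loss = ½ · (137 - 38) · (303 - 215) = ½ · 99 · 88 = 4356.

4356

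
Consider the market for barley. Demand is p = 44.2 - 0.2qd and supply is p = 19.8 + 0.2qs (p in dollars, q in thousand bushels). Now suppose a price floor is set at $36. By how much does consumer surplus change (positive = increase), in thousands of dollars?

Rearranging demand gives qd = 221 - 5p; rearranging supply gives qs = 5p - 99. In a free market, 221 - 5p = 5p - 99 gives the equilibrium p* = 32, q* = 61.
Because the floor (36) lies above the market-clearing price, it is binding.
At p = 36: qd = 221 - 5·36 = 41 and qs = 5·36 - 99 = 81.
Consumer surplus without the control is ½ · (44.2 - 32) · 61 = 372.1.
With the floor, consumers buy 41 units at 36, so CS = ½ · (44.2 - 36) · 41 = 168.1.
Change in consumer surplus = 168.1 - 372.1 = -204.

-204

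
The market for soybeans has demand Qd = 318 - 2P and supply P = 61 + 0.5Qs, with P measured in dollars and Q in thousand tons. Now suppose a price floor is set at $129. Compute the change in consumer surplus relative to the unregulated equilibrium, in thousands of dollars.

Rearranging supply gives Qs = 2P - 122. Setting quantity demanded equal to quantity supplied, 318 - 2P = 2P - 122, gives P* = 110 and Q* = 98.
The floor of 129 is above the equilibrium price 110, so it binds.
At P = 129: Qd = 318 - 2·129 = 60 and Qs = 2·129 - 122 = 136.
Consumer surplus without the control is ½ · (159 - 110) · 98 = 2401.
With the floor, consumers buy 60 units at 129, so CS = ½ · (159 - 129) · 60 = 900.
Change in consumer surplus = 900 - 2401 = -1501.

-1501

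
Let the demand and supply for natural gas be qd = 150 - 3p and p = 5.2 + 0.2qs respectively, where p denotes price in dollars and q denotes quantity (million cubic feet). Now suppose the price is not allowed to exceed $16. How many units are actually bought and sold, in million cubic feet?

54

Rearranging supply gives qs = 5p - 26. Equilibrium: 150 - 3p = 5p - 26, so 176 = 8p and p* = 22, q* = 84.
Because the ceiling (16) lies below the market-clearing price, it is binding.
At p = 16: qd = 150 - 3·16 = 102 and qs = 5·16 - 26 = 54.
The quantity actually transacted is the short side, supply: 54.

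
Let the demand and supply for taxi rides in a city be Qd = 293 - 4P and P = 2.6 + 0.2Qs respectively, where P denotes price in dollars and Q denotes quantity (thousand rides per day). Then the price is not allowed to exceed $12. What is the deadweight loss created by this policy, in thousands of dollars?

2722.5

Rearranging supply gives Qs = 5P - 13. Without the control the market clears where 293 - 4P = 5P - 13, i.e. P* = 34 and Q* = 157.
Because the ceiling (12) lies below the market-clearing price, it is binding.
At P = 12: Qd = 293 - 4·12 = 245 and Qs = 5·12 - 13 = 47.
Quantity traded falls to 47. At Q = 47 the demand price is (293 - 47)/4 = 61.5 and the supply price is (13 + 47)/5 = 12.
Deadweight loss = ½ · (61.5 - 12) · (157 - 47) = ½ · 49.5 · 110 = 2722.5.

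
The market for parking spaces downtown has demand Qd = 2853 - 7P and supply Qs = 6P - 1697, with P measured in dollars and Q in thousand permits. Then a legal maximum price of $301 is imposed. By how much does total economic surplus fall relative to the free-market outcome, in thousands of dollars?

In a free market, 2853 - 7P = 6P - 1697 gives the equilibrium P* = 350, Q* = 403.
Because the ceiling (301) lies below the market-clearing price, it is binding.
At P = 301: Qd = 2853 - 7·301 = 746 and Qs = 6·301 - 1697 = 109.
Quantity traded falls to 109. At Q = 109 the demand price is (2853 - 109)/7 = 392 and the supply price is (1697 + 109)/6 = 301.
Deadweight loss = ½ · (392 - 301) · (403 - 109) = ½ · 91 · 294 = 13377.

13377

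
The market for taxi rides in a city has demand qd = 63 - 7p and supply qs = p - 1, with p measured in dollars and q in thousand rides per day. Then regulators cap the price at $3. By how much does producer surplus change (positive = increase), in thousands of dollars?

-22.5

Equilibrium: 63 - 7p = p - 1, so 64 = 8p and p* = 8, q* = 7.
The ceiling of 3 is below the equilibrium price 8, so it binds.
At p = 3: qd = 63 - 7·3 = 42 and qs = 3 - 1 = 2.
Producer surplus without the control is ½ · (8 - 1) · 7 = 24.5.
With the ceiling, producers sell 2 units at 3, so PS = ½ · (3 - 1) · 2 = 2.
Change in producer surplus = 2 - 24.5 = -22.5.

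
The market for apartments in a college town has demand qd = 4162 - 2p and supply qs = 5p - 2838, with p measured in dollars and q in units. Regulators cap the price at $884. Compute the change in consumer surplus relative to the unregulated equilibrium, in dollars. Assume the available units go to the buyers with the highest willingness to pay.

Setting quantity demanded equal to quantity supplied, 4162 - 2p = 5p - 2838, gives p* = 1000 and q* = 2162.
Since 884 < 1000, the ceiling is binding.
At p = 884: qd = 4162 - 2·884 = 2394 and qs = 5·884 - 2838 = 1582.
Consumer surplus without the control is ½ · (2081 - 1000) · 2162 = 1168561.
With the ceiling, 1582 units are sold at 884 (assume they go to the highest-value buyers). The demand price at q = 1582 is 1290, so CS = ½ · [(2081 - 884) + (1290 - 884)] · 1582 = 1267973.
Change in consumer surplus = 1267973 - 1168561 = 99412.

99412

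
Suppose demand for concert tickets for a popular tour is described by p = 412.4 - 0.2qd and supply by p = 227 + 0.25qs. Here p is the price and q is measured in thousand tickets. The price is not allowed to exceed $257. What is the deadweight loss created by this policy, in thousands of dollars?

Rearranging demand gives qd = 2062 - 5p; rearranging supply gives qs = 4p - 908. Without the control the market clears where 2062 - 5p = 4p - 908, i.e. p* = 330 and q* = 412.
The ceiling of 257 is below the equilibrium price 330, so it binds.
At p = 257: qd = 2062 - 5·257 = 777 and qs = 4·257 - 908 = 120.
Quantity traded falls to 120. At q = 120 the demand price is (2062 - 120)/5 = 388.4 and the supply price is (908 + 120)/4 = 257.
Deadweight loss = ½ · (388.4 - 257) · (412 - 120) = ½ · 131.4 · 292 = 19184.4.

19184.4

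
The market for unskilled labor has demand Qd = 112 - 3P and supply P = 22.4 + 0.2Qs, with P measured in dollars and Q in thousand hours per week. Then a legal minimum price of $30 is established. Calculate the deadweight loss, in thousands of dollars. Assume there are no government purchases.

9.6

Rearranging supply gives Qs = 5P - 112. Equilibrium: 112 - 3P = 5P - 112, so 224 = 8P and P* = 28, Q* = 28.
Since 30 > 28, the floor is binding.
At P = 30: Qd = 112 - 3·30 = 22 and Qs = 5·30 - 112 = 38.
Quantity traded falls to 22. At Q = 22 the demand price is (112 - 22)/3 = 30 and the supply price is (112 + 22)/5 = 26.8.
Deadweight loss = ½ · (30 - 26.8) · (28 - 22) = ½ · 3.2 · 6 = 9.6.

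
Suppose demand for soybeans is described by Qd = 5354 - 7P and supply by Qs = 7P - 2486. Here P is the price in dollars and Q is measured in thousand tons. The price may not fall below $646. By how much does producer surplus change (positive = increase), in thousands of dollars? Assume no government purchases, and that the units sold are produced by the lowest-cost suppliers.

45666

Equilibrium: 5354 - 7P = 7P - 2486, so 7840 = 14P and P* = 560, Q* = 1434.
Because the floor (646) lies above the market-clearing price, it is binding.
At P = 646: Qd = 5354 - 7·646 = 832 and Qs = 7·646 - 2486 = 2036.
Producer surplus without the control is ½ · (560 - 2486/7) · 1434 = 1028178/7.
With the floor, 832 units are sold at 646. The supply price at Q = 832 is 474, so PS = ½ · [(646 - 2486/7) + (646 - 474)] · 832 = 1347840/7.
Change in producer surplus = 1347840/7 - 1028178/7 = 45666.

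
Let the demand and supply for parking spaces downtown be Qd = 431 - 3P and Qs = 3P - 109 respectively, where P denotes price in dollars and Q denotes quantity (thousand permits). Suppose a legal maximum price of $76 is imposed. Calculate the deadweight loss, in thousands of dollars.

588

Setting quantity demanded equal to quantity supplied, 431 - 3P = 3P - 109, gives P* = 90 and Q* = 161.
Since 76 < 90, the ceiling is binding.
At P = 76: Qd = 431 - 3·76 = 203 and Qs = 3·76 - 109 = 119.
Quantity traded falls to 119. At Q = 119 the demand price is (431 - 119)/3 = 104 and the supply price is (109 + 119)/3 = 76.
Deadweight loss = ½ · (104 - 76) · (161 - 119) = ½ · 28 · 42 = 588.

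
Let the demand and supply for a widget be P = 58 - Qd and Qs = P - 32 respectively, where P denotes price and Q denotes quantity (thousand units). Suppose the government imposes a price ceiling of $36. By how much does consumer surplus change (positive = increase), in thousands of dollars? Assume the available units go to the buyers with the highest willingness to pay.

Rearranging demand gives Qd = 58 - P. Without the control the market clears where 58 - P = P - 32, i.e. P* = 45 and Q* = 13.
The ceiling of 36 is below the equilibrium price 45, so it binds.
At P = 36: Qd = 58 - 36 = 22 and Qs = 36 - 32 = 4.
Consumer surplus without the control is ½ · (58 - 45) · 13 = 84.5.
With the ceiling, 4 units are sold at 36 (assume they go to the highest-value buyers). The demand price at Q = 4 is 54, so CS = ½ · [(58 - 36) + (54 - 36)] · 4 = 80.
Change in consumer surplus = 80 - 84.5 = -4.5.

-4.5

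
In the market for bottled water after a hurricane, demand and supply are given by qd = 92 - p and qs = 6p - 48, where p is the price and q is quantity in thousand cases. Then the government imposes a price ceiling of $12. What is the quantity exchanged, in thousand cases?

24

Equilibrium: 92 - p = 6p - 48, so 140 = 7p and p* = 20, q* = 72.
Since 12 < 20, the ceiling is binding.
At p = 12: qd = 92 - 12 = 80 and qs = 6·12 - 48 = 24.
The quantity actually transacted is the short side, supply: 24.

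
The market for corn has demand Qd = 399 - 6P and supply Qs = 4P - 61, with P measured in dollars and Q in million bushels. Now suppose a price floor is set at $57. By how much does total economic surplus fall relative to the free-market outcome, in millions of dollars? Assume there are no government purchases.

907.5

In a free market, 399 - 6P = 4P - 61 gives the equilibrium P* = 46, Q* = 123.
Since 57 > 46, the floor is binding.
At P = 57: Qd = 399 - 6·57 = 57 and Qs = 4·57 - 61 = 167.
Quantity traded falls to 57. At Q = 57 the demand price is (399 - 57)/6 = 57 and the supply price is (61 + 57)/4 = 29.5.
Deadweight loss = ½ · (57 - 29.5) · (123 - 57) = ½ · 27.5 · 66 = 907.5.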